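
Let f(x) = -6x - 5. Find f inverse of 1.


Solve -6x - 5 = 1
x = (1 + 5) / (-6) = -1

-1


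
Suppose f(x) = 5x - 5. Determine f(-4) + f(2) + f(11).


f(-4) = -25
f(2) = 5
f(11) = 50
Sum = 30

30


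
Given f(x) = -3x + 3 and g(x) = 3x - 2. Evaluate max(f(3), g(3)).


f(3) = -6
g(3) = 7
max = 7

7


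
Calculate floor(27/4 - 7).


27/4 = 6.75
6.75 - 7 = -0.25
floor(-0.25) = -1

-1


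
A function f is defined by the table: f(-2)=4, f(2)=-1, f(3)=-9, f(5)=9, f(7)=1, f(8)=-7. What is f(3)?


Reading from the table at x = 3

-9


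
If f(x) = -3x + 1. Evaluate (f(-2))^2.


49


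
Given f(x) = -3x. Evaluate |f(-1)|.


f(-1) = 3
|3| = 3

3


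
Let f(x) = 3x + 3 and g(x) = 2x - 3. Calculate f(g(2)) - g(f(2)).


f(g(2)) = 6
g(f(2)) = 15
Difference = -9

-9


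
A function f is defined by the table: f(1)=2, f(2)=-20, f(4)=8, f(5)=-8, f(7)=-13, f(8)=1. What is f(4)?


Reading from the table at x = 4

8


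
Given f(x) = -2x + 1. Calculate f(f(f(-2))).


f(-2) = 5
f(5) = -9
f(-9) = 19

19


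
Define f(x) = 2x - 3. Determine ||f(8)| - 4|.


f(8) = 13
|13| = 13
|13 - 4| = 9

9


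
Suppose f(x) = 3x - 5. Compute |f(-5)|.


f(-5) = -20
|-20| = 20

20


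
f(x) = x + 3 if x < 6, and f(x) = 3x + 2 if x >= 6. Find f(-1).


2


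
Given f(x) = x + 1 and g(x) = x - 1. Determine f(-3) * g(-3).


f(-3) = -2
g(-3) = -4
Product = 8

8


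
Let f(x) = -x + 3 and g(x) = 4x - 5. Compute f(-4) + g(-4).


f(-4) = 7
g(-4) = -21
Sum = -14

-14


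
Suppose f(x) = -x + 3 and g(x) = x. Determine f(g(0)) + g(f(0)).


6


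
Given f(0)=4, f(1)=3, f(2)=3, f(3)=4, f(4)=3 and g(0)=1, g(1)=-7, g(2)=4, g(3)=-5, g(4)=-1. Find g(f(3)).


f(3) = 4
g(4) = -1

-1


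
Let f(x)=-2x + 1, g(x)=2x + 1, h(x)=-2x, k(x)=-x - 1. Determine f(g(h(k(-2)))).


k(-2) = 1
h(1) = -2
g(-2) = -3
f(-3) = 7

7


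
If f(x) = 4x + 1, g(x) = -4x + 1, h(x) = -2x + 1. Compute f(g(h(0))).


h(0) = 1
g(1) = -3
f(-3) = -11

-11


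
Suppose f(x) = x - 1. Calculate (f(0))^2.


f(0) = -1
(-1)^2 = 1

1


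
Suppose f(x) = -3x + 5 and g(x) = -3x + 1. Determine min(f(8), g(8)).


-23


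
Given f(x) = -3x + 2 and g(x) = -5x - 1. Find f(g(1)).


g(1) = -6
f(-6) = 20

20


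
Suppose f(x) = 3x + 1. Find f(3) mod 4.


f(3) = 10
10 mod 4 = 2

2


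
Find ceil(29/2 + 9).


29/2 = 14.5
14.5 + 9 = 23.5
ceil(23.5) = 24

24


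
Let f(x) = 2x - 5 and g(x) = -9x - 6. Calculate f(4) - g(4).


f(4) = 3
g(4) = -42
Difference = 45

45


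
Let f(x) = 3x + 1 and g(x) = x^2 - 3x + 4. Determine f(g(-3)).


g(-3) = 22
f(22) = 67

67


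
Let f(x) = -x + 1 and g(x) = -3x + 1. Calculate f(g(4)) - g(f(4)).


f(g(4)) = 12
g(f(4)) = 10
Difference = 2

2


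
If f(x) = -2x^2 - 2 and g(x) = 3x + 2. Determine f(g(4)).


g(4) = 14
f(14) = (-2)*(14)^2 - 2 = -394

-394


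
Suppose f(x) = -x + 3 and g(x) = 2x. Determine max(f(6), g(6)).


f(6) = -3
g(6) = 12
max = 12

12


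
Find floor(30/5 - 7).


-1


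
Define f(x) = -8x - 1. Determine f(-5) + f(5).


-2


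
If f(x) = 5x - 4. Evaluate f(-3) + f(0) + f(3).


f(-3) = -19
f(0) = -4
f(3) = 11
Sum = -12

-12


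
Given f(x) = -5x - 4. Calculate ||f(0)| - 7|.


f(0) = -4
|-4| = 4
|4 - 7| = 3

3


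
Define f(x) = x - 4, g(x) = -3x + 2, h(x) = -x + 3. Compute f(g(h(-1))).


h(-1) = 4
g(4) = -10
f(-10) = -14

-14


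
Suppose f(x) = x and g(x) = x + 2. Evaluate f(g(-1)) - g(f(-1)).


f(g(-1)) = 1
g(f(-1)) = 1
Difference = 0

0


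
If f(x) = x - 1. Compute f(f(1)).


-1


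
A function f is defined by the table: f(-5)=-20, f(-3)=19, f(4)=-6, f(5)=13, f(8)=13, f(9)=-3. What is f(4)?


-6


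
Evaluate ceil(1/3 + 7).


1/3 = 0.3333
0.3333 + 7 = 7.3333
ceil(7.3333) = 8

8


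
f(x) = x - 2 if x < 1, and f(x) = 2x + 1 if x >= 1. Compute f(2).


2 satisfies x >= 1
f(2) = 5

5


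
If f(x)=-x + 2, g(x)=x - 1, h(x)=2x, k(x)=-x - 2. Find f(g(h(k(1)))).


9


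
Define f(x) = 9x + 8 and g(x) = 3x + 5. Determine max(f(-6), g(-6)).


f(-6) = -46
g(-6) = -13
max = -13

-13


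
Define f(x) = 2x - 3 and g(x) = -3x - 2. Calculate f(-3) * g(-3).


-63


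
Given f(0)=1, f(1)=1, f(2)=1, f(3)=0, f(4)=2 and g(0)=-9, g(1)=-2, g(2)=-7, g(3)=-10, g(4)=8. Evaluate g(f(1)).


f(1) = 1
g(1) = -2

-2


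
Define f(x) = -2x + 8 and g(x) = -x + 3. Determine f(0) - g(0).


5


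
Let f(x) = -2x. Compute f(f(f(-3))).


f(-3) = 6
f(6) = -12
f(-12) = 24

24


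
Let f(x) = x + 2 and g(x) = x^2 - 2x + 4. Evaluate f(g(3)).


g(3) = 7
f(7) = 9

9


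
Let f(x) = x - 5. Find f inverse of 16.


Solve x - 5 = 16
x = (16 + 5) / 1 = 21

21


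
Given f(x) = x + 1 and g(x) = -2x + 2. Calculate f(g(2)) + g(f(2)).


f(g(2)) = -1
g(f(2)) = -4
Sum = -5

-5


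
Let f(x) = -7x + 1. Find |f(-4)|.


29


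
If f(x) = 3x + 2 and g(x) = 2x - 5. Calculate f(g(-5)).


g(-5) = -15
f(-15) = -43

-43


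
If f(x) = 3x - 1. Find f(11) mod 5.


f(11) = 32
32 mod 5 = 2

2


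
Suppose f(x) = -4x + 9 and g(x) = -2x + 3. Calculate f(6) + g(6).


f(6) = -15
g(6) = -9
Sum = -24

-24


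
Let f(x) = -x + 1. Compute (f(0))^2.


f(0) = 1
(1)^2 = 1

1


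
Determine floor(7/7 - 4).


7/7 = 1
1 - 4 = -3
floor(-3) = -3

-3


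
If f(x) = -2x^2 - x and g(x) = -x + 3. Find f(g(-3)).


g(-3) = 6
f(6) = (-2)*(6)^2 - 1*(6) = -78

-78


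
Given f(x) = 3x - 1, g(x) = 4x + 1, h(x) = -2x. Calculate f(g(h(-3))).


h(-3) = 6
g(6) = 25
f(25) = 74

74


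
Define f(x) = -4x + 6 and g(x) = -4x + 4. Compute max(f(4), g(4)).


f(4) = -10
g(4) = -12
max = -10

-10


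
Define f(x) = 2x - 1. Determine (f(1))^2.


f(1) = 1
(1)^2 = 1

1


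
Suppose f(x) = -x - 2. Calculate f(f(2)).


f(2) = -4
f(-4) = 2

2


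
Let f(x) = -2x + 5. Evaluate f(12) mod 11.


f(12) = -19
-19 mod 11 = 3

3


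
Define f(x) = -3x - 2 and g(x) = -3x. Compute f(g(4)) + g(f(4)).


76


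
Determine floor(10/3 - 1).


10/3 = 3.3333
3.3333 - 1 = 2.3333
floor(2.3333) = 2

2


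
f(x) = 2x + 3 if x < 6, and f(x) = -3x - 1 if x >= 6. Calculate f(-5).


-5 satisfies x < 6
f(-5) = -7

-7


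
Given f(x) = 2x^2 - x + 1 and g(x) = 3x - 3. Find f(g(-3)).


301


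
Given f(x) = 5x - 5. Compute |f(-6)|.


f(-6) = -35
|-35| = 35

35


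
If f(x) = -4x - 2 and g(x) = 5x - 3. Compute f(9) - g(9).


f(9) = -38
g(9) = 42
Difference = -80

-80


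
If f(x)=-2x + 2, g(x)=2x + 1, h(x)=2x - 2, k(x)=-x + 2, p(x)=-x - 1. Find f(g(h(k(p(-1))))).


p(-1) = 0
k(0) = 2
h(2) = 2
g(2) = 5
f(5) = -8

-8


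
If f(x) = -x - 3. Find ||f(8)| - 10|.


1


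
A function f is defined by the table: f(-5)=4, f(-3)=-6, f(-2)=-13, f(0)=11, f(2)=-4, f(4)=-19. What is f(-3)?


Reading from the table at x = -3

-6


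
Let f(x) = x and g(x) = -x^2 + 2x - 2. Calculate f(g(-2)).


-10


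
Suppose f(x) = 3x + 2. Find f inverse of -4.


-2


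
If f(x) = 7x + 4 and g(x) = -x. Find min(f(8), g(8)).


-8


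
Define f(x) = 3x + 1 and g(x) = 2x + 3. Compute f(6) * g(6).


f(6) = 19
g(6) = 15
Product = 285

285


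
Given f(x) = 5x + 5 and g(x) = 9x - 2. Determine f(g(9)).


g(9) = 79
f(79) = 400

400


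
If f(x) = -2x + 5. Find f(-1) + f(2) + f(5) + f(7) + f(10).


f(-1) = 7
f(2) = 1
f(5) = -5
f(7) = -9
f(10) = -15
Sum = -21

-21


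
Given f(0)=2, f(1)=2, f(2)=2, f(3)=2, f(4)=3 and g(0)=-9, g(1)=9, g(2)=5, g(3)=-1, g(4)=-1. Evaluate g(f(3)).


f(3) = 2
g(2) = 5

5


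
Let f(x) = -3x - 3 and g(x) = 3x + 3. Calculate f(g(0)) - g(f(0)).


f(g(0)) = -12
g(f(0)) = -6
Difference = -6

-6


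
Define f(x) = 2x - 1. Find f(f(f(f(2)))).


f(2) = 3
f(3) = 5
f(5) = 9
f(9) = 17

17


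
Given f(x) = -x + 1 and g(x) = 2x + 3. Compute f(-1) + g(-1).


f(-1) = 2
g(-1) = 1
Sum = 3

3


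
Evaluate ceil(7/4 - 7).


7/4 = 1.75
1.75 - 7 = -5.25
ceil(-5.25) = -5

-5


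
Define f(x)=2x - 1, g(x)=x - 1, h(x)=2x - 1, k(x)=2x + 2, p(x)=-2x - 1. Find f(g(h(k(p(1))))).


p(1) = -3
k(-3) = -4
h(-4) = -9
g(-9) = -10
f(-10) = -21

-21


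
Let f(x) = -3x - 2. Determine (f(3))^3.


-1331


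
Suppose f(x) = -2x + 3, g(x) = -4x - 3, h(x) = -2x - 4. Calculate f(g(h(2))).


-55


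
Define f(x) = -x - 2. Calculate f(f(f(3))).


-5


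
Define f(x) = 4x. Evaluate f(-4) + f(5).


f(-4) = -16
f(5) = 20
Sum = 4

4


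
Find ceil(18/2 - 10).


18/2 = 9
9 - 10 = -1
ceil(-1) = -1

-1


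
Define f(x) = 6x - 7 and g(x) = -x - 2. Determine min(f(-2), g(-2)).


f(-2) = -19
g(-2) = 0
min = -19

-19


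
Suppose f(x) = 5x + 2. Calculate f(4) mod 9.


f(4) = 22
22 mod 9 = 4

4


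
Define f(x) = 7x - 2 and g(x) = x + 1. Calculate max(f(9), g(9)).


f(9) = 61
g(9) = 10
max = 61

61


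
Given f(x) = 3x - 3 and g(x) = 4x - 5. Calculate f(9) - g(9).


f(9) = 24
g(9) = 31
Difference = -7

-7


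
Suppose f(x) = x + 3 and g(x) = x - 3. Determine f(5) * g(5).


f(5) = 8
g(5) = 2
Product = 16

16


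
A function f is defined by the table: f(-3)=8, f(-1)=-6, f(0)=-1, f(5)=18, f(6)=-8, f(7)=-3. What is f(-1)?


Reading from the table at x = -1

-6


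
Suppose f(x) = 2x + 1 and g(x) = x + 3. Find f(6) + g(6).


f(6) = 13
g(6) = 9
Sum = 22

22


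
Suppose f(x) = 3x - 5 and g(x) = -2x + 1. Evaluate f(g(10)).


g(10) = -19
f(-19) = -62

-62


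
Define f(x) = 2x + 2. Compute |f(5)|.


12


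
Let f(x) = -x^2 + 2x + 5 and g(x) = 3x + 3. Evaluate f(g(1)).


g(1) = 6
f(6) = (-1)*(6)^2 + 2*(6) + 5 = -19

-19


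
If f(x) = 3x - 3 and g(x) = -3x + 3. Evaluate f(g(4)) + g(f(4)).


-54


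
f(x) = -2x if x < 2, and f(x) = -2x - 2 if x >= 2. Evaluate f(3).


-8


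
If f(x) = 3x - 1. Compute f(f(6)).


f(6) = 17
f(17) = 50

50


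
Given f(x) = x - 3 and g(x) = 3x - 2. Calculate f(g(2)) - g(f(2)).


6


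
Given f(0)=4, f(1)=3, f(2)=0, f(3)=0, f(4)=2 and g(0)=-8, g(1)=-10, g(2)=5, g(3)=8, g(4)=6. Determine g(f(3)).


f(3) = 0
g(0) = -8

-8


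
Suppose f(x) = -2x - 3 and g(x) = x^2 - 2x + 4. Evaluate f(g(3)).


g(3) = 7
f(7) = -17

-17


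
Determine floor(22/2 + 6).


17


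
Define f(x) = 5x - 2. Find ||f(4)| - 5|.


f(4) = 18
|18| = 18
|18 - 5| = 13

13


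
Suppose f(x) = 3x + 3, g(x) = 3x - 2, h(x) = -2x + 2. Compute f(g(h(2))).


-21


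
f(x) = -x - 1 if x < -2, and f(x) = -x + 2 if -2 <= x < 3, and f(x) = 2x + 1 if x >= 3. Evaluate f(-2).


-2 satisfies -2 <= x < 3
f(-2) = 4

4


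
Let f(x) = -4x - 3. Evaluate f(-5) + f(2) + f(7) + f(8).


f(-5) = 17
f(2) = -11
f(7) = -31
f(8) = -35
Sum = -60

-60


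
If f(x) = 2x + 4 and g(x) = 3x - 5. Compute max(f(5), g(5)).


f(5) = 14
g(5) = 10
max = 14

14


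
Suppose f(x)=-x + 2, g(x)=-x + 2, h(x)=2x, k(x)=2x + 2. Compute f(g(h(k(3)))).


k(3) = 8
h(8) = 16
g(16) = -14
f(-14) = 16

16


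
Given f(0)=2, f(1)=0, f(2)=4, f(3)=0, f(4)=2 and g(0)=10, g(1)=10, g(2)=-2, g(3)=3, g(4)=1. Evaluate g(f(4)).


f(4) = 2
g(2) = -2

-2


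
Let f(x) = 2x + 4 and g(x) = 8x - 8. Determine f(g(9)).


g(9) = 64
f(64) = 132

132


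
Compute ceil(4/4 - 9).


4/4 = 1
1 - 9 = -8
ceil(-8) = -8

-8


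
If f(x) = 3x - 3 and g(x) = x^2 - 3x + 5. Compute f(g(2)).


g(2) = 3
f(3) = 6

6


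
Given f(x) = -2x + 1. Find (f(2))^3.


-27


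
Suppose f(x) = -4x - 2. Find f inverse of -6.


1


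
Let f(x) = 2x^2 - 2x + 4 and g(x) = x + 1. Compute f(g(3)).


g(3) = 4
f(4) = 2*(4)^2 - 2*(4) + 4 = 28

28


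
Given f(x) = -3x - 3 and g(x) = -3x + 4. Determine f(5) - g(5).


f(5) = -18
g(5) = -11
Difference = -7

-7


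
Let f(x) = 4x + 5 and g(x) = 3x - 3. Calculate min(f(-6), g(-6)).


f(-6) = -19
g(-6) = -21
min = -21

-21


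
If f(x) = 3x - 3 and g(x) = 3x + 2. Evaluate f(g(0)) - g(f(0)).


10


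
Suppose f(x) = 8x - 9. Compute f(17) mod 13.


f(17) = 127
127 mod 13 = 10

10


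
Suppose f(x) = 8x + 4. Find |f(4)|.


36


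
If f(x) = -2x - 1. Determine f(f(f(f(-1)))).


f(-1) = 1
f(1) = -3
f(-3) = 5
f(5) = -11

-11


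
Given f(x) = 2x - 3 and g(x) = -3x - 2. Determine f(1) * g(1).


f(1) = -1
g(1) = -5
Product = 5

5


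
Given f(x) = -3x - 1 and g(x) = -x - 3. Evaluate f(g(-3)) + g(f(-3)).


f(g(-3)) = -1
g(f(-3)) = -11
Sum = -12

-12


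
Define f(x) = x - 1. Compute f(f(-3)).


f(-3) = -4
f(-4) = -5

-5


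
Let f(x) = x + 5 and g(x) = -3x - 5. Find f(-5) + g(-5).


f(-5) = 0
g(-5) = 10
Sum = 10

10


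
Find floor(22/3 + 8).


22/3 = 7.3333
7.3333 + 8 = 15.3333
floor(15.3333) = 15

15


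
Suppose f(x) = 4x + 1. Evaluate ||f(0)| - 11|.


f(0) = 1
|1| = 1
|1 - 11| = 10

10


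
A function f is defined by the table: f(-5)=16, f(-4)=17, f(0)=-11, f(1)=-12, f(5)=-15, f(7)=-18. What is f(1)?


Reading from the table at x = 1

-12


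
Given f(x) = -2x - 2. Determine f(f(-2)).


-6


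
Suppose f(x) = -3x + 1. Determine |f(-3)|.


10


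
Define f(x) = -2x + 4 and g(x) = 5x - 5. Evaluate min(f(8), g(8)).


f(8) = -12
g(8) = 35
min = -12

-12


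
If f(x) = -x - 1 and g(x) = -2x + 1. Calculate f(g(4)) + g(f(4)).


f(g(4)) = 6
g(f(4)) = 11
Sum = 17

17


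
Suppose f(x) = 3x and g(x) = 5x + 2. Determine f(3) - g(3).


f(3) = 9
g(3) = 17
Difference = -8

-8


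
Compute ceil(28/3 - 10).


28/3 = 9.3333
9.3333 - 10 = -0.6667
ceil(-0.6667) = 0

0


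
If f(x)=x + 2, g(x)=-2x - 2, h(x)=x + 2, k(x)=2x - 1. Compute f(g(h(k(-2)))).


k(-2) = -5
h(-5) = -3
g(-3) = 4
f(4) = 6

6


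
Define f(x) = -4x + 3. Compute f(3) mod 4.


f(3) = -9
-9 mod 4 = 3

3


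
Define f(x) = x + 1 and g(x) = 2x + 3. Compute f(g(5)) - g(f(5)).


f(g(5)) = 14
g(f(5)) = 15
Difference = -1

-1


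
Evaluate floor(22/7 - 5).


22/7 = 3.1429
3.1429 - 5 = -1.8571
floor(-1.8571) = -2

-2


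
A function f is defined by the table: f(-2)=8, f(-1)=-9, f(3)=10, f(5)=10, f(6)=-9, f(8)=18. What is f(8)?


Reading from the table at x = 8

18


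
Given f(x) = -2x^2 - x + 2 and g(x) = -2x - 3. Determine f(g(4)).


g(4) = -11
f(-11) = (-2)*(-11)^2 - 1*(-11) + 2 = -229

-229


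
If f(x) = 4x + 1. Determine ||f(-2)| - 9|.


f(-2) = -7
|-7| = 7
|7 - 9| = 2

2


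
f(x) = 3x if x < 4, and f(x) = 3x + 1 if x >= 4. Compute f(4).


4 satisfies x >= 4
f(4) = 13

13


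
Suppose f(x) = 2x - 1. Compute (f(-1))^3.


f(-1) = -3
(-3)^3 = -27

-27


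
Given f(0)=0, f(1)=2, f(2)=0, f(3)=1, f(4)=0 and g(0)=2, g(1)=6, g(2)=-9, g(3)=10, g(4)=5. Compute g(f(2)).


2


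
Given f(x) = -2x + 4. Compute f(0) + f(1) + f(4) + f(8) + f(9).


f(0) = 4
f(1) = 2
f(4) = -4
f(8) = -12
f(9) = -14
Sum = -24

-24


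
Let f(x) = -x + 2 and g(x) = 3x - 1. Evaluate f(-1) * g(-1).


-12


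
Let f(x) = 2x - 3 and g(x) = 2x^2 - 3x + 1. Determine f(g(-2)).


g(-2) = 15
f(15) = 27

27


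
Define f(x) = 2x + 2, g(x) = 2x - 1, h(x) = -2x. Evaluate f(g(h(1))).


h(1) = -2
g(-2) = -5
f(-5) = -8

-8


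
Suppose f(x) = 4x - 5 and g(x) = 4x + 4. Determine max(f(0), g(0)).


f(0) = -5
g(0) = 4
max = 4

4


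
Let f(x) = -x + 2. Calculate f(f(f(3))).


f(3) = -1
f(-1) = 3
f(3) = -1

-1


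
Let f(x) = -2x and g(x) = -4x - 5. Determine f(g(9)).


82


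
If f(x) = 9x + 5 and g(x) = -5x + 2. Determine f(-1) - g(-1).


f(-1) = -4
g(-1) = 7
Difference = -11

-11


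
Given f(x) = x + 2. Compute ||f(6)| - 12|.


f(6) = 8
|8| = 8
|8 - 12| = 4

4


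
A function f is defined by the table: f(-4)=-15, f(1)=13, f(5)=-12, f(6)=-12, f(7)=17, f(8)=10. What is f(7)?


Reading from the table at x = 7

17


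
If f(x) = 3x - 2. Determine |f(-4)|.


f(-4) = -14
|-14| = 14

14


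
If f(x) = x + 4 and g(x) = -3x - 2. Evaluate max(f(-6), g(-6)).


f(-6) = -2
g(-6) = 16
max = 16

16


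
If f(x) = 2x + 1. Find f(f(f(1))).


15


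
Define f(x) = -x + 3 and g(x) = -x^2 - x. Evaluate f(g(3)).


15


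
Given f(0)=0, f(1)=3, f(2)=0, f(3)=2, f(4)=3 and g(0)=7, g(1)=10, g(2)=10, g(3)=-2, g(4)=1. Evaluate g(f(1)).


f(1) = 3
g(3) = -2

-2


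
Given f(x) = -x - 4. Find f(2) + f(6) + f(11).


f(2) = -6
f(6) = -10
f(11) = -15
Sum = -31

-31


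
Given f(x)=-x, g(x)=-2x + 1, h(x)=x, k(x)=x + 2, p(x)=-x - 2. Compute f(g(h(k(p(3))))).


p(3) = -5
k(-5) = -3
h(-3) = -3
g(-3) = 7
f(7) = -7

-7


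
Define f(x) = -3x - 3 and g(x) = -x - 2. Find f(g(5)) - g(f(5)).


2


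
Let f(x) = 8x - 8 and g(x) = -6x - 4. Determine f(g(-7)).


296


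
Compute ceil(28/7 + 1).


28/7 = 4
4 + 1 = 5
ceil(5) = 5

5


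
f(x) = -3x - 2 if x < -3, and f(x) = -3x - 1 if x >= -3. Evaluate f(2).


2 satisfies x >= -3
f(2) = -7

-7


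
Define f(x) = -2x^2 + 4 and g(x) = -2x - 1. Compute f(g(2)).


g(2) = -5
f(-5) = (-2)*(-5)^2 + 4 = -46

-46


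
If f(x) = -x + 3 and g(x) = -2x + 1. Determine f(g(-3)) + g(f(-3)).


f(g(-3)) = -4
g(f(-3)) = -11
Sum = -15

-15


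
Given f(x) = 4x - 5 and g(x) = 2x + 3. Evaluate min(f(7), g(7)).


f(7) = 23
g(7) = 17
min = 17

17


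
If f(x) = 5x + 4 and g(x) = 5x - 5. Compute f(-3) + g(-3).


f(-3) = -11
g(-3) = -20
Sum = -31

-31


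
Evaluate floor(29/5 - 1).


29/5 = 5.8
5.8 - 1 = 4.8
floor(4.8) = 4

4


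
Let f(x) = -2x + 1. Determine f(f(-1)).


f(-1) = 3
f(3) = -5

-5


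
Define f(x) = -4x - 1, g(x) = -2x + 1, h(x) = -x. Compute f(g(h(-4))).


h(-4) = 4
g(4) = -7
f(-7) = 27

27


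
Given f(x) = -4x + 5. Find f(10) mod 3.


f(10) = -35
-35 mod 3 = 1

1


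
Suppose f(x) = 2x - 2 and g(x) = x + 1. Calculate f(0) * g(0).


f(0) = -2
g(0) = 1
Product = -2

-2


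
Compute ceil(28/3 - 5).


28/3 = 9.3333
9.3333 - 5 = 4.3333
ceil(4.3333) = 5

5


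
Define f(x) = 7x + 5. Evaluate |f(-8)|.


51


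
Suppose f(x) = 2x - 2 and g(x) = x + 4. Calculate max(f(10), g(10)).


18


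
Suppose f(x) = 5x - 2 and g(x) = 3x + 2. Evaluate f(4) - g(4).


f(4) = 18
g(4) = 14
Difference = 4

4


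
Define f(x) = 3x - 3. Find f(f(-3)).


-39


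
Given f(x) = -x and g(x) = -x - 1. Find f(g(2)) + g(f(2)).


f(g(2)) = 3
g(f(2)) = 1
Sum = 4

4


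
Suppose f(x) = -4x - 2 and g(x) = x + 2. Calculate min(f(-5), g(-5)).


f(-5) = 18
g(-5) = -3
min = -3

-3


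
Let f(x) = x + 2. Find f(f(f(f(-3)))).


f(-3) = -1
f(-1) = 1
f(1) = 3
f(3) = 5

5


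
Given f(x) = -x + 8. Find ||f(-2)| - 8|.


f(-2) = 10
|10| = 10
|10 - 8| = 2

2


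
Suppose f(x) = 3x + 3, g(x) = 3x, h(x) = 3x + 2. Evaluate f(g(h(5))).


h(5) = 17
g(17) = 51
f(51) = 156

156


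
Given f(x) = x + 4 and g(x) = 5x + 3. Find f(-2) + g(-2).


-5


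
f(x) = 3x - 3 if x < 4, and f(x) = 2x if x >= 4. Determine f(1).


1 satisfies x < 4
f(1) = 0

0


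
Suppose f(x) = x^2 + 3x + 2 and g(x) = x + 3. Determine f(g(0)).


g(0) = 3
f(3) = 1*(3)^2 + 3*(3) + 2 = 20

20


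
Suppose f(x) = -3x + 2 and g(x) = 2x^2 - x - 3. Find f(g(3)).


-34


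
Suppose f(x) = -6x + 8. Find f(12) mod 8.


f(12) = -64
-64 mod 8 = 0

0


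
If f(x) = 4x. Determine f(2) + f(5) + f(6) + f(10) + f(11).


f(2) = 8
f(5) = 20
f(6) = 24
f(10) = 40
f(11) = 44
Sum = 136

136


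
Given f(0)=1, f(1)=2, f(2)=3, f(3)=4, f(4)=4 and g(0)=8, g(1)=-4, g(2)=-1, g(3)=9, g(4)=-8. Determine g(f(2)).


9


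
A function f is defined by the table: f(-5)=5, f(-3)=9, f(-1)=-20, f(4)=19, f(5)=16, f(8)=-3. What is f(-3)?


Reading from the table at x = -3

9


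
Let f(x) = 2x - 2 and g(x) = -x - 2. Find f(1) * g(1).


f(1) = 0
g(1) = -3
Product = 0

0


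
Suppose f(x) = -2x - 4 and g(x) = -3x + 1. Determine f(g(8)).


g(8) = -23
f(-23) = 42

42


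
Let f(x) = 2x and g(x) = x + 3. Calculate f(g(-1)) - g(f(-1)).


3


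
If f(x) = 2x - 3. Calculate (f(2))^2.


f(2) = 1
(1)^2 = 1

1


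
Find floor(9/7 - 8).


9/7 = 1.2857
1.2857 - 8 = -6.7143
floor(-6.7143) = -7

-7


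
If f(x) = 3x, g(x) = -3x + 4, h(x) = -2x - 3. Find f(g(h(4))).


h(4) = -11
g(-11) = 37
f(37) = 111

111


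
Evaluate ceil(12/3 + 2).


12/3 = 4
4 + 2 = 6
ceil(6) = 6

6


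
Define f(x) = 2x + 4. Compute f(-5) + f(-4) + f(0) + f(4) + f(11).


f(-5) = -6
f(-4) = -4
f(0) = 4
f(4) = 12
f(11) = 26
Sum = 32

32


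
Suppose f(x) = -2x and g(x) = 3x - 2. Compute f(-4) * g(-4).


f(-4) = 8
g(-4) = -14
Product = -112

-112


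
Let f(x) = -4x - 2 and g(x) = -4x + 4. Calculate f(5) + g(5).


-38


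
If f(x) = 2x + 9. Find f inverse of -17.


-13


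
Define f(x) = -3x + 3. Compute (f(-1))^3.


f(-1) = 6
(6)^3 = 216

216


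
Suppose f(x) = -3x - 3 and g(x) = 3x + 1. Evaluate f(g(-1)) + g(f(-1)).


f(g(-1)) = 3
g(f(-1)) = 1
Sum = 4

4


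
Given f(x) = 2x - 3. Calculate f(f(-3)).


f(-3) = -9
f(-9) = -21

-21


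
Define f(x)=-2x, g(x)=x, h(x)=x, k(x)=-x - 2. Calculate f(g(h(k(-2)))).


k(-2) = 0
h(0) = 0
g(0) = 0
f(0) = 0

0


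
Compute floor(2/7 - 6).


-6


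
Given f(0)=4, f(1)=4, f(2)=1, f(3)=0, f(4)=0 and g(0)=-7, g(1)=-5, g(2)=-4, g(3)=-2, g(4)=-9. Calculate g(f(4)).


-7


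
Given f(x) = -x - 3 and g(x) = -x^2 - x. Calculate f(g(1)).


-1


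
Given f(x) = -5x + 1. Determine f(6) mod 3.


f(6) = -29
-29 mod 3 = 1

1


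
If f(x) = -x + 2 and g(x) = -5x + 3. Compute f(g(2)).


g(2) = -7
f(-7) = 9

9


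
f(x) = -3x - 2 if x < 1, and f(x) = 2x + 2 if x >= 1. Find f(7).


7 satisfies x >= 1
f(7) = 16

16


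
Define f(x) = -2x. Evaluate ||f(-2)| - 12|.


8


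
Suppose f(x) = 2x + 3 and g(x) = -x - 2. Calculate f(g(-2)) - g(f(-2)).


f(g(-2)) = 3
g(f(-2)) = -1
Difference = 4

4


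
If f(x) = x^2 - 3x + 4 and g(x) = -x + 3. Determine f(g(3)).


g(3) = 0
f(0) = 1*(0)^2 - 3*(0) + 4 = 4

4


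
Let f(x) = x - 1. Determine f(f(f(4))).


f(4) = 3
f(3) = 2
f(2) = 1

1


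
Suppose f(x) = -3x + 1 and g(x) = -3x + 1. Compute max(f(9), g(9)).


f(9) = -26
g(9) = -26
max = -26

-26


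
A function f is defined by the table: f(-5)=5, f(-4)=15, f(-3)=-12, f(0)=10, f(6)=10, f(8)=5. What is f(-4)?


Reading from the table at x = -4

15


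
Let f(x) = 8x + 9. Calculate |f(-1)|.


f(-1) = 1
|1| = 1

1


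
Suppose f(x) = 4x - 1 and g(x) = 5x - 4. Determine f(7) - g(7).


-4


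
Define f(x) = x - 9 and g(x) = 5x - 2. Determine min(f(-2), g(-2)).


f(-2) = -11
g(-2) = -12
min = -12

-12


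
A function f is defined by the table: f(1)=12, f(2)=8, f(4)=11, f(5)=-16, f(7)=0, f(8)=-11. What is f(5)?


Reading from the table at x = 5

-16


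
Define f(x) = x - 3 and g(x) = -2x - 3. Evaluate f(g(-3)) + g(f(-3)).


f(g(-3)) = 0
g(f(-3)) = 9
Sum = 9

9


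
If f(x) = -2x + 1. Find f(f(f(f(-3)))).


f(-3) = 7
f(7) = -13
f(-13) = 27
f(27) = -53

-53


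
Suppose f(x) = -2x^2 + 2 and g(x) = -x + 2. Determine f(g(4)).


-6


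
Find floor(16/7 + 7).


16/7 = 2.2857
2.2857 + 7 = 9.2857
floor(9.2857) = 9

9


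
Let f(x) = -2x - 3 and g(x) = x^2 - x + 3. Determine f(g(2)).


g(2) = 5
f(5) = -13

-13


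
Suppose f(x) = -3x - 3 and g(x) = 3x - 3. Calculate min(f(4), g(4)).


f(4) = -15
g(4) = 9
min = -15

-15


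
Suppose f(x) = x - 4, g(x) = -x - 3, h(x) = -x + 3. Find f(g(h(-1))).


h(-1) = 4
g(4) = -7
f(-7) = -11

-11


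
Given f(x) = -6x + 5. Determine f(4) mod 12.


f(4) = -19
-19 mod 12 = 5

5


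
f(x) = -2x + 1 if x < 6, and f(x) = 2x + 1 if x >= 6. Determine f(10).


10 satisfies x >= 6
f(10) = 21

21


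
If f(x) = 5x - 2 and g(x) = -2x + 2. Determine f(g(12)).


g(12) = -22
f(-22) = -112

-112


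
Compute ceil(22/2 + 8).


22/2 = 11
11 + 8 = 19
ceil(19) = 19

19


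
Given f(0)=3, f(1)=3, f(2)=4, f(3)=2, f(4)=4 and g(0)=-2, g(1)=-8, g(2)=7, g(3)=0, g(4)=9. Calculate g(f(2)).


9


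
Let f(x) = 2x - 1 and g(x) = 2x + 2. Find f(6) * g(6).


f(6) = 11
g(6) = 14
Product = 154

154


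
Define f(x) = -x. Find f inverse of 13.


-13


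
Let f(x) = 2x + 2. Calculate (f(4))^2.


f(4) = 10
(10)^2 = 100

100


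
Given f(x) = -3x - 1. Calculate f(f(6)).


f(6) = -19
f(-19) = 56

56


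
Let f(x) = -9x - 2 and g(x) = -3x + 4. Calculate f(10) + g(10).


-118


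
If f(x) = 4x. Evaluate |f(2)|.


f(2) = 8
|8| = 8

8


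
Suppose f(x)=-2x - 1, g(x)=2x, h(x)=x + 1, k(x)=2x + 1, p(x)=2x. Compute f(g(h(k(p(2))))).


-41


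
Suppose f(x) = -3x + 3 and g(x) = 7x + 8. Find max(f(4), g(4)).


f(4) = -9
g(4) = 36
max = 36

36


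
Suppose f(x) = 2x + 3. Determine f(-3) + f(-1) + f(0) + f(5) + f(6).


f(-3) = -3
f(-1) = 1
f(0) = 3
f(5) = 13
f(6) = 15
Sum = 29

29


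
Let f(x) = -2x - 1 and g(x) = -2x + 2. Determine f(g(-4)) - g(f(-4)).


f(g(-4)) = -21
g(f(-4)) = -12
Difference = -9

-9


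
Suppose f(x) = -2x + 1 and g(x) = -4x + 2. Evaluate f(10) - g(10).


f(10) = -19
g(10) = -38
Difference = 19

19


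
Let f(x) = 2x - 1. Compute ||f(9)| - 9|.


8


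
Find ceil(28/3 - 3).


28/3 = 9.3333
9.3333 - 3 = 6.3333
ceil(6.3333) = 7

7


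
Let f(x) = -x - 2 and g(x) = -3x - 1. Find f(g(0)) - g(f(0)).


-6


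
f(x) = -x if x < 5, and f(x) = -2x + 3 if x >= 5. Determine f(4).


4 satisfies x < 5
f(4) = -4

-4


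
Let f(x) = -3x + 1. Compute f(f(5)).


f(5) = -14
f(-14) = 43

43


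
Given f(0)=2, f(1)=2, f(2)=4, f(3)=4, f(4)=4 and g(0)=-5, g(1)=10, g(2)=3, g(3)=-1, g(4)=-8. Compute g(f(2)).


f(2) = 4
g(4) = -8

-8


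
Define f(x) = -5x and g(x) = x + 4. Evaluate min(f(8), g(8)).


f(8) = -40
g(8) = 12
min = -40

-40


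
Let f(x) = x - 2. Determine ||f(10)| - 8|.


f(10) = 8
|8| = 8
|8 - 8| = 0

0


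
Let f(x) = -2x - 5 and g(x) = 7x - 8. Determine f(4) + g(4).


f(4) = -13
g(4) = 20
Sum = 7

7


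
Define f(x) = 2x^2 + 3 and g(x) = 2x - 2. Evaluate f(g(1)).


g(1) = 0
f(0) = 2*(0)^2 + 3 = 3

3


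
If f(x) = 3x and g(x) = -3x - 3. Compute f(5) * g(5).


f(5) = 15
g(5) = -18
Product = -270

-270


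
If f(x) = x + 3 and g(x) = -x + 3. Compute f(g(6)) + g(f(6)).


f(g(6)) = 0
g(f(6)) = -6
Sum = -6

-6


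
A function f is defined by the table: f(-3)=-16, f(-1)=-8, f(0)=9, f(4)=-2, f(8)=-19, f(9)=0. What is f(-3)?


Reading from the table at x = -3

-16


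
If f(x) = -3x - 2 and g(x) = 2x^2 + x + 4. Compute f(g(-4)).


-98


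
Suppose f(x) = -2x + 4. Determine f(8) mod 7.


f(8) = -12
-12 mod 7 = 2

2


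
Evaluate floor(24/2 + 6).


24/2 = 12
12 + 6 = 18
floor(18) = 18

18


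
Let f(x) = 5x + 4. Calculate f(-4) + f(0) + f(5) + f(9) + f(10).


f(-4) = -16
f(0) = 4
f(5) = 29
f(9) = 49
f(10) = 54
Sum = 120

120


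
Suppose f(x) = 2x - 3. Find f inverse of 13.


8


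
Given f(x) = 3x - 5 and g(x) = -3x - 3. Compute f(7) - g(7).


f(7) = 16
g(7) = -24
Difference = 40

40


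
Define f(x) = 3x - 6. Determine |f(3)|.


f(3) = 3
|3| = 3

3


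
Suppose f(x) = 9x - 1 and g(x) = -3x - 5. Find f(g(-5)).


g(-5) = 10
f(10) = 89

89


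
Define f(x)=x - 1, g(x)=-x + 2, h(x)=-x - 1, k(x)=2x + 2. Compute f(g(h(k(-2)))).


k(-2) = -2
h(-2) = 1
g(1) = 1
f(1) = 0

0


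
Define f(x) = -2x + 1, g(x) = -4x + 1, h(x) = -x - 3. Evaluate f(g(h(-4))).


h(-4) = 1
g(1) = -3
f(-3) = 7

7


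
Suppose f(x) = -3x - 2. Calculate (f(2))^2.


f(2) = -8
(-8)^2 = 64

64


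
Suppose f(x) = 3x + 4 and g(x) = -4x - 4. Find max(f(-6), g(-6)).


f(-6) = -14
g(-6) = 20
max = 20

20


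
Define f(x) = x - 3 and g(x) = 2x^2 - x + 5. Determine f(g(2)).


g(2) = 11
f(11) = 8

8


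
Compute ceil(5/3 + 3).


5/3 = 1.6667
1.6667 + 3 = 4.6667
ceil(4.6667) = 5

5


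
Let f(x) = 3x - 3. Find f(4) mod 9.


f(4) = 9
9 mod 9 = 0

0


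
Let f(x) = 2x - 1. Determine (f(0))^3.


f(0) = -1
(-1)^3 = -1

-1


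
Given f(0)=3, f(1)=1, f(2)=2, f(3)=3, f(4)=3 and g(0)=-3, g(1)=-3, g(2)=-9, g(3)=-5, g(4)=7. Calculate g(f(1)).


-3


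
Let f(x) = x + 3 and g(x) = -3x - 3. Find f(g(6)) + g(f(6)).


f(g(6)) = -18
g(f(6)) = -30
Sum = -48

-48


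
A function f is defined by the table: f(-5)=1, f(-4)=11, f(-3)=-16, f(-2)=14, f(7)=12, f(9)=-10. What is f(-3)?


Reading from the table at x = -3

-16


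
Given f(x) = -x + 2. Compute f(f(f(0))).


f(0) = 2
f(2) = 0
f(0) = 2

2


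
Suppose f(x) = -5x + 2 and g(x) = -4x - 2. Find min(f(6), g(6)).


f(6) = -28
g(6) = -26
min = -28

-28


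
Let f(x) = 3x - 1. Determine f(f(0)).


-4


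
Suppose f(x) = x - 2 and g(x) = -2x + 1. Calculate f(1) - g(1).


f(1) = -1
g(1) = -1
Difference = 0

0


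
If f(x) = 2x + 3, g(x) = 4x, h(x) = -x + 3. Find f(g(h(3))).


h(3) = 0
g(0) = 0
f(0) = 3

3


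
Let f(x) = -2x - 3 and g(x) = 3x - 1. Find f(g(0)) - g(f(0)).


9


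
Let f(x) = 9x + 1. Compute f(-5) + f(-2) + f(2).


f(-5) = -44
f(-2) = -17
f(2) = 19
Sum = -42

-42


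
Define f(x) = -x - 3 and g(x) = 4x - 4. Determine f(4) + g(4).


f(4) = -7
g(4) = 12
Sum = 5

5


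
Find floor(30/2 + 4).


30/2 = 15
15 + 4 = 19
floor(19) = 19

19


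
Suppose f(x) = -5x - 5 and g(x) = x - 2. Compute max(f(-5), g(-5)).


f(-5) = 20
g(-5) = -7
max = 20

20


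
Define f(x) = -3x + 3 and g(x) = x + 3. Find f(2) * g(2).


f(2) = -3
g(2) = 5
Product = -15

-15


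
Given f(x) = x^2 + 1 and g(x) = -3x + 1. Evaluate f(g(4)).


122


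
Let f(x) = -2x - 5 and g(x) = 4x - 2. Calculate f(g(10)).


g(10) = 38
f(38) = -81

-81


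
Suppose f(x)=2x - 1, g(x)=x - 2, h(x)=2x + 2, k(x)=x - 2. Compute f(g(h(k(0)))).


k(0) = -2
h(-2) = -2
g(-2) = -4
f(-4) = -9

-9


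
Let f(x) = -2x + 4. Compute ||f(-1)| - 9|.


3


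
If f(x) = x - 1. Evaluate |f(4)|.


f(4) = 3
|3| = 3

3


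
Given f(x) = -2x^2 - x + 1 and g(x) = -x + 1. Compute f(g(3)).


g(3) = -2
f(-2) = (-2)*(-2)^2 - 1*(-2) + 1 = -5

-5


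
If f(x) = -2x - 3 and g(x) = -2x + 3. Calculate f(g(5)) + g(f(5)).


f(g(5)) = 11
g(f(5)) = 29
Sum = 40

40


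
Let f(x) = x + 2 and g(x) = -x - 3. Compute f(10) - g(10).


f(10) = 12
g(10) = -13
Difference = 25

25


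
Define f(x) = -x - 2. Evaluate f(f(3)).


f(3) = -5
f(-5) = 3

3


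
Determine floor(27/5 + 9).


27/5 = 5.4
5.4 + 9 = 14.4
floor(14.4) = 14

14


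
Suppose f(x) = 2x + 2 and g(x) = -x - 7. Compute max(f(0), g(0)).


f(0) = 2
g(0) = -7
max = 2

2


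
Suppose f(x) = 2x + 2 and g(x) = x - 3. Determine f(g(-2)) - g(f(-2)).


f(g(-2)) = -8
g(f(-2)) = -5
Difference = -3

-3


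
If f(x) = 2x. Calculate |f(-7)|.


14


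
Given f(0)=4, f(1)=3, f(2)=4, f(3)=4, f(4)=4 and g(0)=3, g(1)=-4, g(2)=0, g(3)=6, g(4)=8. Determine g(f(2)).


8


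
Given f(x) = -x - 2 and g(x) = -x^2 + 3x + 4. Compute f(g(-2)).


g(-2) = -6
f(-6) = 4

4


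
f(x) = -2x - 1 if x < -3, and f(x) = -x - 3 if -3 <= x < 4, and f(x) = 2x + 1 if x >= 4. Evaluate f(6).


6 satisfies x >= 4
f(6) = 13

13


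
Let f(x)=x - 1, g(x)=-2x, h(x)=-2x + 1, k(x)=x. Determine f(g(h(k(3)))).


9


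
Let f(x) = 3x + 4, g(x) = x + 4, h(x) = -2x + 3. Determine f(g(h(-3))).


43


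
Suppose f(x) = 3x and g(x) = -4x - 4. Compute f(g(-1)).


g(-1) = 0
f(0) = 0

0


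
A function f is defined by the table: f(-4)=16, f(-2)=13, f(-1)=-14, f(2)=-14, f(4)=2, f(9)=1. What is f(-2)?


13


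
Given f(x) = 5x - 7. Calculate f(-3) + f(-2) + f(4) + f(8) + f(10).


f(-3) = -22
f(-2) = -17
f(4) = 13
f(8) = 33
f(10) = 43
Sum = 50

50


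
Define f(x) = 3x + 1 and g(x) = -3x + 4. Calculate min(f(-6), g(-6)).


f(-6) = -17
g(-6) = 22
min = -17

-17


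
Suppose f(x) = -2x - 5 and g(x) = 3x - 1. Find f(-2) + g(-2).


f(-2) = -1
g(-2) = -7
Sum = -8

-8


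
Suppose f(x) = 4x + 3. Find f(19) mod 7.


f(19) = 79
79 mod 7 = 2

2


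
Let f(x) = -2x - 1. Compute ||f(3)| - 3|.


f(3) = -7
|-7| = 7
|7 - 3| = 4

4


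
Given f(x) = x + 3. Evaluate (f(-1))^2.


f(-1) = 2
(2)^2 = 4

4


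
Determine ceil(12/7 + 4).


12/7 = 1.7143
1.7143 + 4 = 5.7143
ceil(5.7143) = 6

6


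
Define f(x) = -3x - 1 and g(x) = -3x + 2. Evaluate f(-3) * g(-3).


f(-3) = 8
g(-3) = 11
Product = 88

88


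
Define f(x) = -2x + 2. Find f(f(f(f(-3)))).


f(-3) = 8
f(8) = -14
f(-14) = 30
f(30) = -58

-58


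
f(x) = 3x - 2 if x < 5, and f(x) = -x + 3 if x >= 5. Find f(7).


-4


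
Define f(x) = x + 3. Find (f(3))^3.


f(3) = 6
(6)^3 = 216

216


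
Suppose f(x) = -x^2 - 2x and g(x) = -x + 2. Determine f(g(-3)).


g(-3) = 5
f(5) = (-1)*(5)^2 - 2*(5) = -35

-35


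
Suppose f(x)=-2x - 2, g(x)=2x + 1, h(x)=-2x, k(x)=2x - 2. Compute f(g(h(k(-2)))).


k(-2) = -6
h(-6) = 12
g(12) = 25
f(25) = -52

-52


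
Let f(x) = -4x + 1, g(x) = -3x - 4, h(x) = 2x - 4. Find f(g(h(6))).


113


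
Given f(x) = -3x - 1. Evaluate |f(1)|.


4


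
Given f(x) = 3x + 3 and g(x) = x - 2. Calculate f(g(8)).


g(8) = 6
f(6) = 21

21


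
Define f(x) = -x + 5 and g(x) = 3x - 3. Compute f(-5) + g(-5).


f(-5) = 10
g(-5) = -18
Sum = -8

-8


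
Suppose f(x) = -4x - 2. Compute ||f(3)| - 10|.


f(3) = -14
|-14| = 14
|14 - 10| = 4

4


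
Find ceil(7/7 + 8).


9


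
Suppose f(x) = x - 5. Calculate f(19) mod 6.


2


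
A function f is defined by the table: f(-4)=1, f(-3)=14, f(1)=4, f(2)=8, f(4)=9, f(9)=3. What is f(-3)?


Reading from the table at x = -3

14


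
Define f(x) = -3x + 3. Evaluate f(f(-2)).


f(-2) = 9
f(9) = -24

-24


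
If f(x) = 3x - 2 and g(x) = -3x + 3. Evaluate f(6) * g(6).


f(6) = 16
g(6) = -15
Product = -240

-240


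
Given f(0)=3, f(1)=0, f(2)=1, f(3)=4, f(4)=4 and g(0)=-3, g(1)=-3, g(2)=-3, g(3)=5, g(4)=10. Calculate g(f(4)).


10


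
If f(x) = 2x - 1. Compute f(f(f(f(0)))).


-15


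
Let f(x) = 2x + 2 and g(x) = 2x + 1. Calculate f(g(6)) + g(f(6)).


f(g(6)) = 28
g(f(6)) = 29
Sum = 57

57


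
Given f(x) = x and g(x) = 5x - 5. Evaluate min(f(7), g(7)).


f(7) = 7
g(7) = 30
min = 7

7


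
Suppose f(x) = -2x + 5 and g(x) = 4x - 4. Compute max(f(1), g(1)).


3


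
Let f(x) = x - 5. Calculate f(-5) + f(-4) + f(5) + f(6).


f(-5) = -10
f(-4) = -9
f(5) = 0
f(6) = 1
Sum = -18

-18


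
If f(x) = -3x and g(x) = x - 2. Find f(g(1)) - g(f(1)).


f(g(1)) = 3
g(f(1)) = -5
Difference = 8

8


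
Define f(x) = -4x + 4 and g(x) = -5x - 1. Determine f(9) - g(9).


f(9) = -32
g(9) = -46
Difference = 14

14


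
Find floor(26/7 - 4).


26/7 = 3.7143
3.7143 - 4 = -0.2857
floor(-0.2857) = -1

-1


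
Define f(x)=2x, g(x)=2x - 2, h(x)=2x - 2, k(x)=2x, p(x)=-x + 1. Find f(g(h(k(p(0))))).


p(0) = 1
k(1) = 2
h(2) = 2
g(2) = 2
f(2) = 4

4


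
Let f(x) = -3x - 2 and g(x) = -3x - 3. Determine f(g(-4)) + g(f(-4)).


f(g(-4)) = -29
g(f(-4)) = -33
Sum = -62

-62


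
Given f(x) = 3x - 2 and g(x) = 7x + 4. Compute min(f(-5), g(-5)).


-31


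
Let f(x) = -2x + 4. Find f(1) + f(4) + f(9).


-16


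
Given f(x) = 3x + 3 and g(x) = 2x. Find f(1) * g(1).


f(1) = 6
g(1) = 2
Product = 12

12


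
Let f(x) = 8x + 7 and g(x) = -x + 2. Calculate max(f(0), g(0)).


f(0) = 7
g(0) = 2
max = 7

7


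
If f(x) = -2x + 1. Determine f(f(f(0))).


f(0) = 1
f(1) = -1
f(-1) = 3

3


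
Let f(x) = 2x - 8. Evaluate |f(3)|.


f(3) = -2
|-2| = 2

2


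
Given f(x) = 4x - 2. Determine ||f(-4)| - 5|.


13


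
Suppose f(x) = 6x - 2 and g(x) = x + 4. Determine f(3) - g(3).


f(3) = 16
g(3) = 7
Difference = 9

9


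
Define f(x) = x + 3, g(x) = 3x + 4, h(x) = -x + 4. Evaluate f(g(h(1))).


h(1) = 3
g(3) = 13
f(13) = 16

16


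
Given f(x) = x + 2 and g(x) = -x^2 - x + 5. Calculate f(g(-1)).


g(-1) = 5
f(5) = 7

7


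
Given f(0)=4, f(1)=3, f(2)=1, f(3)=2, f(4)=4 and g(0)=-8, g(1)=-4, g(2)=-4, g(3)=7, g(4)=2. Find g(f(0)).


f(0) = 4
g(4) = 2

2


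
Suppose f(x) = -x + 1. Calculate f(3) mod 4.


f(3) = -2
-2 mod 4 = 2

2


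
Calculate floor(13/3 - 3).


13/3 = 4.3333
4.3333 - 3 = 1.3333
floor(1.3333) = 1

1


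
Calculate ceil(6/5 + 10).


12


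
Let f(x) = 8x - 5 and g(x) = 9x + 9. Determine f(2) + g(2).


f(2) = 11
g(2) = 27
Sum = 38

38


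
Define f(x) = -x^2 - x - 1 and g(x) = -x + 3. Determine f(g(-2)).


g(-2) = 5
f(5) = (-1)*(5)^2 - 1*(5) - 1 = -31

-31


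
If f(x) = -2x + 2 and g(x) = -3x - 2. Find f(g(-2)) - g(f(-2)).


f(g(-2)) = -6
g(f(-2)) = -20
Difference = 14

14


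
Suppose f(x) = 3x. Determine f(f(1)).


f(1) = 3
f(3) = 9

9


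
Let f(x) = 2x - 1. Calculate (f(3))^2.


f(3) = 5
(5)^2 = 25

25


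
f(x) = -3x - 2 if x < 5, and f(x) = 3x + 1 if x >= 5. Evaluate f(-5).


-5 satisfies x < 5
f(-5) = 13

13


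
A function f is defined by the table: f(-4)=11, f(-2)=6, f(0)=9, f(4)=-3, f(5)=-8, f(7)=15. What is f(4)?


Reading from the table at x = 4

-3


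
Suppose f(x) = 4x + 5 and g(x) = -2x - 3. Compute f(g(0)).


g(0) = -3
f(-3) = -7

-7


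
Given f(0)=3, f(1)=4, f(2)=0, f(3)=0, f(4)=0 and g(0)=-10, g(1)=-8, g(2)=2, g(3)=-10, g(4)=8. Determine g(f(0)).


f(0) = 3
g(3) = -10

-10


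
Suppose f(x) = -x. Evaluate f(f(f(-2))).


2


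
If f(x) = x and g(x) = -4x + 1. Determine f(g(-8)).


g(-8) = 33
f(33) = 33

33


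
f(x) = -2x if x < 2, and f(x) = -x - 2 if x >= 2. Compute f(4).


4 satisfies x >= 2
f(4) = -6

-6


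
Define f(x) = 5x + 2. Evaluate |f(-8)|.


f(-8) = -38
|-38| = 38

38


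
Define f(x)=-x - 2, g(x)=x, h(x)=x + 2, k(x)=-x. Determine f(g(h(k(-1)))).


k(-1) = 1
h(1) = 3
g(3) = 3
f(3) = -5

-5


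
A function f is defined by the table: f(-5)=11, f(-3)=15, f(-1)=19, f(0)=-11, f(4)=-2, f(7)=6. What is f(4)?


Reading from the table at x = 4

-2


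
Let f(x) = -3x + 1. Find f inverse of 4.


Solve -3x + 1 = 4
x = (4 - 1) / (-3) = -1

-1


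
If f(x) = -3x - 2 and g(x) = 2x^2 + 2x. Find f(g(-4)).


g(-4) = 24
f(24) = -74

-74


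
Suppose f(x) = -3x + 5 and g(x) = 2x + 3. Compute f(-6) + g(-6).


f(-6) = 23
g(-6) = -9
Sum = 14

14


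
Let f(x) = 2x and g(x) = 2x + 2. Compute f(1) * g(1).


f(1) = 2
g(1) = 4
Product = 8

8


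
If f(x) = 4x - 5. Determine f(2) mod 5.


3


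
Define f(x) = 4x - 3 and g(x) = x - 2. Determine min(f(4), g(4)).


2


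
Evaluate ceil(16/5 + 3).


16/5 = 3.2
3.2 + 3 = 6.2
ceil(6.2) = 7

7
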